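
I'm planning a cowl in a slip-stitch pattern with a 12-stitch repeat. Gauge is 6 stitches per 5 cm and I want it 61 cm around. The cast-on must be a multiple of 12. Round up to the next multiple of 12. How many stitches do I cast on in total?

6 / 5 = 1.2 sts per cm.
61 × 1.2 = 73.20 sts.
Next multiple of 12: 84.

CO 84 sts.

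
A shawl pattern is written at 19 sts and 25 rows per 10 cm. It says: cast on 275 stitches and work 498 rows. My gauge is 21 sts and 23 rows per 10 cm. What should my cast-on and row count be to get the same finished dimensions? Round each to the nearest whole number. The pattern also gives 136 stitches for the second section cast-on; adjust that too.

Stitches: 275 × 21/19 = 303.95 → 304.
Rows: 498 × 23/25 = 458.16 → 458.
second section cast-on: 136 × 21/19 = 150.32 → 150.

Cast on 304 stitches; work 458 rows; second section cast-on 150 stitches.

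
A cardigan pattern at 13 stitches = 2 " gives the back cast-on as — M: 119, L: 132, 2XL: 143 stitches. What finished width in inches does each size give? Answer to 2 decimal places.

13/2 = 6.5 sts per in.
M: 119 / 6.5 = 18.308 → 18.31 in.
L: 132 / 6.5 = 20.308 → 20.31 in.
2XL: 143 / 6.5 = 22.000 → 22.00 in.

M 18.31 inches; L 20.31 inches; 2XL 22.00 inches.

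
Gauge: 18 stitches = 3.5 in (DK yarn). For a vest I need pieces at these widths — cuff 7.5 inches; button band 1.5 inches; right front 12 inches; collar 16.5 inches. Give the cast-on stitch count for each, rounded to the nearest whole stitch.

Rate = 18/3.5 = 5.143 sts per in.
cuff: 7.5 × 5.143 = 38.57 → 39.
button band: 1.5 × 5.143 = 7.71 → 8.
right front: 12 × 5.143 = 61.71 → 62.
collar: 16.5 × 5.143 = 84.86 → 85.

cuff 39; button band 8; right front 62; collar 85.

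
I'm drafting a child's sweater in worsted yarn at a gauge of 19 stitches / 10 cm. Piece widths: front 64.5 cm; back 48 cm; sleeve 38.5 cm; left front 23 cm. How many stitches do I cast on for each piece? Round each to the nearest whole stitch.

Rate = 19/10 = 1.9 sts per cm.
front: 64.5 × 1.9 = 122.55 → 123.
back: 48 × 1.9 = 91.20 → 91.
sleeve: 38.5 × 1.9 = 73.15 → 73.
left front: 23 × 1.9 = 43.70 → 44.

front 123; back 91; sleeve 73; left front 44.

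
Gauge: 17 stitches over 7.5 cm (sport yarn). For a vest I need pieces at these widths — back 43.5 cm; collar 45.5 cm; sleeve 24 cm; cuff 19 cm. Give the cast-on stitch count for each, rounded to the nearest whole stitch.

Rate = 17/7.5 = 2.267 sts per cm.
back: 43.5 × 2.267 = 98.60 → 99.
collar: 45.5 × 2.267 = 103.13 → 103.
sleeve: 24 × 2.267 = 54.40 → 54.
cuff: 19 × 2.267 = 43.07 → 43.

back 99; collar 103; sleeve 54; cuff 43.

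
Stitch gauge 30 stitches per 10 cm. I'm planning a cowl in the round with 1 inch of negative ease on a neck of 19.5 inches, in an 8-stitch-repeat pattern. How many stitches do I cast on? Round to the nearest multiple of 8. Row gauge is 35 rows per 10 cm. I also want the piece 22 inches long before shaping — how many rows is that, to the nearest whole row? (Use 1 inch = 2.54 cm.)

Finished = 19.5 − 1 = 18.5 inches.
18.5 inches × 2.54 = 46.99 cm.
30/10 = 3 sts per cm; 46.99 × 3 = 140.97 sts.
Nearest multiple of 8 → 144.
22 inches = 55.88 cm; × 3.5 = 195.58 → 196 rows.

Cast on 144 stitches; work 196 rows.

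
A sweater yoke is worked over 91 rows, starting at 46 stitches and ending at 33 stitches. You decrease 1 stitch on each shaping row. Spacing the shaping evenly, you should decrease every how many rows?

Decrease every 7th row.

Stitches to remove: |33 − 46| = 13.
Shaping rows needed: 13 / 1 = 13.
91 rows / 13 = every 7 rows.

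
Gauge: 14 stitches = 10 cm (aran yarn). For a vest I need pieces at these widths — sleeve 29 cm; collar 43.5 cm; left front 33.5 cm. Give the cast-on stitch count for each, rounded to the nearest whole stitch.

Rate = 14/10 = 1.4 sts per cm.
sleeve: 29 × 1.4 = 40.60 → 41.
collar: 43.5 × 1.4 = 60.90 → 61.
left front: 33.5 × 1.4 = 46.90 → 47.

sleeve 41; collar 61; left front 47.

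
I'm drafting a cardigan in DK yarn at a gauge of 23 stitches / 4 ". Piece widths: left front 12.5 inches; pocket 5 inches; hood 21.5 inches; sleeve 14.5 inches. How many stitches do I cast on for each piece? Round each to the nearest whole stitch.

Rate = 23/4 = 5.75 sts per in.
left front: 12.5 × 5.75 = 71.88 → 72.
pocket: 5 × 5.75 = 28.75 → 29.
hood: 21.5 × 5.75 = 123.62 → 124.
sleeve: 14.5 × 5.75 = 83.38 → 83.

left front 72; pocket 29; hood 124; sleeve 83.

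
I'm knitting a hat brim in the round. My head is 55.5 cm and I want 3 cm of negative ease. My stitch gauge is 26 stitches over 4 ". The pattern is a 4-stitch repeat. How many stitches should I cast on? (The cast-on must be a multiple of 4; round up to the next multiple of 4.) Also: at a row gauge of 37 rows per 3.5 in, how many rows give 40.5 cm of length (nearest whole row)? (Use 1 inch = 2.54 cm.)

Finished = 55.5 − 3 = 52.5 cm.
52.5 cm × 1/2.54 = 20.67 inches.
26/4 = 6.5 sts per in; 20.67 × 6.5 = 134.35 sts.
Next multiple of 4 → 136.
40.5 cm = 15.94 inches; × 10.571 = 168.56 → 169 rows.

Cast on 136 stitches; work 169 rows.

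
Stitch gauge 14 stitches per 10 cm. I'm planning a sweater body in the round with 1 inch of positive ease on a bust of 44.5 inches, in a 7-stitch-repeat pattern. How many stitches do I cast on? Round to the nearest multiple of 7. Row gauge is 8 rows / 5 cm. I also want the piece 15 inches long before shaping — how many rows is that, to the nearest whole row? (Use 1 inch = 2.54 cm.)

Finished = 44.5 + 1 = 45.5 inches.
45.5 inches × 2.54 = 115.57 cm.
14/10 = 1.4 sts per cm; 115.57 × 1.4 = 161.80 sts.
Nearest multiple of 7 → 161.
15 inches = 38.10 cm; × 1.6 = 60.96 → 61 rows.

Cast on 161 stitches; work 61 rows.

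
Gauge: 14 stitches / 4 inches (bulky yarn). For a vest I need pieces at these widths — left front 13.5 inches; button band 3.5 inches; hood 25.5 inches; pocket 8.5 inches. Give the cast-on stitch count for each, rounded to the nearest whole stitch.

left front 47; button band 12; hood 89; pocket 30.

Rate = 14/4 = 3.5 sts per in.
left front: 13.5 × 3.5 = 47.25 → 47.
button band: 3.5 × 3.5 = 12.25 → 12.
hood: 25.5 × 3.5 = 89.25 → 89.
pocket: 8.5 × 3.5 = 29.75 → 30.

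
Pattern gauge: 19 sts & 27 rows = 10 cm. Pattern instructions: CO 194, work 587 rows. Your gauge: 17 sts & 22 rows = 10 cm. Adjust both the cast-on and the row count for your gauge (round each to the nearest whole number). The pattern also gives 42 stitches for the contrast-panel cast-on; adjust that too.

Cast on 174 stitches; work 478 rows; contrast-panel cast-on 38 stitches.

Stitches: 194 × 17/19 = 173.58 → 174.
Rows: 587 × 22/27 = 478.30 → 478.
contrast-panel cast-on: 42 × 17/19 = 37.58 → 38.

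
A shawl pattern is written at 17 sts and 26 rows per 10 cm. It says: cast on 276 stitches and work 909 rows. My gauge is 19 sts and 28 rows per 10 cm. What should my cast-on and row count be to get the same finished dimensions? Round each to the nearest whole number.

Cast on 308 stitches; work 979 rows.

Stitches: 276 × 19/17 = 308.47 → 308.
Rows: 909 × 28/26 = 978.92 → 979.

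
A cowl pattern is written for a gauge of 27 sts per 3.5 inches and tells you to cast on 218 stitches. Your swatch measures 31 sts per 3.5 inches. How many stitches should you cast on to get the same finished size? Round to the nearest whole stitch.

Scale factor = 31 / 27 = 1.148.
218 × 31 / 27 = 250.30 sts.
→ 250 sts.

Cast on 250 stitches.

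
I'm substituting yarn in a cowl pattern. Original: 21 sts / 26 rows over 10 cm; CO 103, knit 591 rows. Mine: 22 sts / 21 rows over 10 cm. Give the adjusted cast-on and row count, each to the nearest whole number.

Stitches: 103 × 22/21 = 107.90 → 108.
Rows: 591 × 21/26 = 477.35 → 477.

Cast on 108 stitches; work 477 rows.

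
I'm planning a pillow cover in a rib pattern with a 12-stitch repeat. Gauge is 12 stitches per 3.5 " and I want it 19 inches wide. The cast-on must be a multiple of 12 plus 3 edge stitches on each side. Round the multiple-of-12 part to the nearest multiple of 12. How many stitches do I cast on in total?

12 / 3.5 = 3.429 sts per inch.
19 × 3.429 = 65.14 sts.
Less 6 edge sts → 59.14 for the repeat.
Nearest multiple of 12: 60.
Add back 6 edge sts → 66.

66 stitches.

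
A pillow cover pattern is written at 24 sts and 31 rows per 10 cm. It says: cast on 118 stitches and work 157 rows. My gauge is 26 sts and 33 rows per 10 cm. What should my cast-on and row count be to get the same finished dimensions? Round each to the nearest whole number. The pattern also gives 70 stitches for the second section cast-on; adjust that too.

Cast on 128 stitches; work 167 rows; second section cast-on 76 stitches.

Stitches: 118 × 26/24 = 127.83 → 128.
Rows: 157 × 33/31 = 167.13 → 167.
second section cast-on: 70 × 26/24 = 75.83 → 76.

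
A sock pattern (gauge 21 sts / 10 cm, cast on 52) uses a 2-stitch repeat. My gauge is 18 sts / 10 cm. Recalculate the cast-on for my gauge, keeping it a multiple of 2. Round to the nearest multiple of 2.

44 stitches.

52 × 18 / 21 = 44.57.
Nearest multiple of 2: 44.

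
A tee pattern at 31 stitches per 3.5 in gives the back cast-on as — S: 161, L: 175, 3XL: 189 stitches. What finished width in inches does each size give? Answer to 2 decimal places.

31/3.5 = 8.857 sts per in.
S: 161 / 8.857 = 18.177 → 18.18 in.
L: 175 / 8.857 = 19.758 → 19.76 in.
3XL: 189 / 8.857 = 21.339 → 21.34 in.

S 18.18 inches; L 19.76 inches; 3XL 21.34 inches.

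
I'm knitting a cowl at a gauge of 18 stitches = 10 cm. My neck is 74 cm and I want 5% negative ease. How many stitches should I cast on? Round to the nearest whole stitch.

Finished = 74 × 0.95 = 70.30 cm.
18 / 10 = 1.8 sts per cm.
70.30 × 1.8 = 126.54 sts.
→ 127 sts.

Cast on 127 stitches.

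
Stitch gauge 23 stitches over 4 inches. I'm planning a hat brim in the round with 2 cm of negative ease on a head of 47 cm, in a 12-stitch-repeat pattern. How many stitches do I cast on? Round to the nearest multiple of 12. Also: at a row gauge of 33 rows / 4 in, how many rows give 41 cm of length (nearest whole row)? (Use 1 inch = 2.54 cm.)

Finished = 47 − 2 = 45 cm.
45 cm × 1/2.54 = 17.72 inches.
23/4 = 5.75 sts per in; 17.72 × 5.75 = 101.87 sts.
Nearest multiple of 12 → 96.
41 cm = 16.14 inches; × 8.25 = 133.17 → 133 rows.

Cast on 96 stitches; work 133 rows.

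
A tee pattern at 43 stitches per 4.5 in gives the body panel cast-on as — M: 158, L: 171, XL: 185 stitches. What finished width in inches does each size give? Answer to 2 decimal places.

M 16.53 inches; L 17.90 inches; XL 19.36 inches.

43/4.5 = 9.556 sts per in.
M: 158 / 9.556 = 16.535 → 16.53 in.
L: 171 / 9.556 = 17.895 → 17.90 in.
XL: 185 / 9.556 = 19.360 → 19.36 in.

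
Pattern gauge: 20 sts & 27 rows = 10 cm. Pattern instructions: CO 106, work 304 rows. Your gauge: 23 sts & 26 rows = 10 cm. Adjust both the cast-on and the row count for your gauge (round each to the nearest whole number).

Cast on 122 stitches; work 293 rows.

Stitches: 106 × 23/20 = 121.90 → 122.
Rows: 304 × 26/27 = 292.74 → 293.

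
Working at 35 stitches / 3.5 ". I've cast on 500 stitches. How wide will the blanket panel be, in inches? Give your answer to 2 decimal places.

50.00 inches.

35 stitches / 3.5 inch = 10 stitches per inch.
500 / 10 = 50.000 inches.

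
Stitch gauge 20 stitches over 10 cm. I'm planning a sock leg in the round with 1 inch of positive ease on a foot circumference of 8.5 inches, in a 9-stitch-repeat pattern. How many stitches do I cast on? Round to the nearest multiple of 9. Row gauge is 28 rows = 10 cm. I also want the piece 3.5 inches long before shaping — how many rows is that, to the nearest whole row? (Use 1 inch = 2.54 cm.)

Cast on 45 stitches; work 25 rows.

Finished = 8.5 + 1 = 9.5 inches.
9.5 inches × 2.54 = 24.13 cm.
20/10 = 2 sts per cm; 24.13 × 2 = 48.26 sts.
Nearest multiple of 9 → 45.
3.5 inches = 8.89 cm; × 2.8 = 24.89 → 25 rows.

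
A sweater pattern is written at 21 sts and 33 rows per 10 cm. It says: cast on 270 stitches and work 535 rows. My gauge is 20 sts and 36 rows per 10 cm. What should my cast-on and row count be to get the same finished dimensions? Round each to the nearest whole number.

Stitches: 270 × 20/21 = 257.14 → 257.
Rows: 535 × 36/33 = 583.64 → 584.

Cast on 257 stitches; work 584 rows.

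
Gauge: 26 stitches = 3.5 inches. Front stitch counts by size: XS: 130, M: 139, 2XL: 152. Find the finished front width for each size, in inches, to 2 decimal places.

XS 17.50 inches; M 18.71 inches; 2XL 20.46 inches.

26/3.5 = 7.429 sts per in.
XS: 130 / 7.429 = 17.500 → 17.50 in.
M: 139 / 7.429 = 18.712 → 18.71 in.
2XL: 152 / 7.429 = 20.462 → 20.46 in.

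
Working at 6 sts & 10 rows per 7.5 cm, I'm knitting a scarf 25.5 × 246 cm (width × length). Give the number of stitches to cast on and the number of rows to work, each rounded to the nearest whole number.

Stitch gauge = 6/7.5 = 0.8 sts/cm; 25.5 × 0.8 = 20.40 → 20 sts.
Row gauge = 10/7.5 = 1.333 rows/cm; 246 × 1.333 = 328.00 → 328 rows.

Cast on 20 stitches and work 328 rows.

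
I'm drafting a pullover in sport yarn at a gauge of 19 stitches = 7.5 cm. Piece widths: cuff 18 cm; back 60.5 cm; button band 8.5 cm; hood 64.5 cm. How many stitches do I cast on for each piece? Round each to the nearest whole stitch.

Rate = 19/7.5 = 2.533 sts per cm.
cuff: 18 × 2.533 = 45.60 → 46.
back: 60.5 × 2.533 = 153.27 → 153.
button band: 8.5 × 2.533 = 21.53 → 22.
hood: 64.5 × 2.533 = 163.40 → 163.

cuff 46; back 153; button band 22; hood 163.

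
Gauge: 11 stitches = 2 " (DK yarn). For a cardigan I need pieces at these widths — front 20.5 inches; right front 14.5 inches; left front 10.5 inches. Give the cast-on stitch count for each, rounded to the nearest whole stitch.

front 113; right front 80; left front 58.

Rate = 11/2 = 5.5 sts per in.
front: 20.5 × 5.5 = 112.75 → 113.
right front: 14.5 × 5.5 = 79.75 → 80.
left front: 10.5 × 5.5 = 57.75 → 58.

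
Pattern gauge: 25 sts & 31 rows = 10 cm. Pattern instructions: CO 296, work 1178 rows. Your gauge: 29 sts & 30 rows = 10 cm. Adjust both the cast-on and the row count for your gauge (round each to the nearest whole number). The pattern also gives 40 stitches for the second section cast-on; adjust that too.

Stitches: 296 × 29/25 = 343.36 → 343.
Rows: 1178 × 30/31 = 1140.00 → 1140.
second section cast-on: 40 × 29/25 = 46.40 → 46.

Cast on 343 stitches; work 1140 rows; second section cast-on 46 stitches.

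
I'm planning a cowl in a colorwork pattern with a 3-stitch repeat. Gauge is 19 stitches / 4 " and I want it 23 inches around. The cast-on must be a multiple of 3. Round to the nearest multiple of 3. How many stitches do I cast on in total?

Cast on 108 stitches.

19 / 4 = 4.75 sts per inch.
23 × 4.75 = 109.25 sts.
Nearest multiple of 3: 108.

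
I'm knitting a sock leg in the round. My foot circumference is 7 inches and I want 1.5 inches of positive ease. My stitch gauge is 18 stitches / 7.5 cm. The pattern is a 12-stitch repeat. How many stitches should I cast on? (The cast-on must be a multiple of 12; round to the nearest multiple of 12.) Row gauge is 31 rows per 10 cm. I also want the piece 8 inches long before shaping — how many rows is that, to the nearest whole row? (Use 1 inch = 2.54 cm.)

Finished = 7 + 1.5 = 8.5 inches.
8.5 inches × 2.54 = 21.59 cm.
18/7.5 = 2.4 sts per cm; 21.59 × 2.4 = 51.82 sts.
Nearest multiple of 12 → 48.
8 inches = 20.32 cm; × 3.1 = 62.99 → 63 rows.

Cast on 48 stitches; work 63 rows.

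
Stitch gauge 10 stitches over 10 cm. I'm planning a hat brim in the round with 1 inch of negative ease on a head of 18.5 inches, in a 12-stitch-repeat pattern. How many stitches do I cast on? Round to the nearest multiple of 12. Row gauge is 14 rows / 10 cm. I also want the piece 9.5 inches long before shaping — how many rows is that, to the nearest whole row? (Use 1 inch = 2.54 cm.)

Cast on 48 stitches; work 34 rows.

Finished = 18.5 − 1 = 17.5 inches.
17.5 inches × 2.54 = 44.45 cm.
10/10 = 1 sts per cm; 44.45 × 1 = 44.45 sts.
Nearest multiple of 12 → 48.
9.5 inches = 24.13 cm; × 1.4 = 33.78 → 34 rows.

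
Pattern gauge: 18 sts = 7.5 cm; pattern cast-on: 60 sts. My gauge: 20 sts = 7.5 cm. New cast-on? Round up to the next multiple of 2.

Cast on 68 stitches.

Scale factor = 20 / 18 = 1.111.
60 × 20 / 18 = 66.67 sts.
→ 68 sts.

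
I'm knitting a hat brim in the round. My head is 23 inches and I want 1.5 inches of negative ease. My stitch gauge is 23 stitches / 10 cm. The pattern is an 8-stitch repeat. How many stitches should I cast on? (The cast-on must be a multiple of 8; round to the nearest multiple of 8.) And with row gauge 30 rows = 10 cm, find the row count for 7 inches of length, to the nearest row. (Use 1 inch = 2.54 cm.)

Cast on 128 stitches; work 53 rows.

Finished = 23 − 1.5 = 21.5 inches.
21.5 inches × 2.54 = 54.61 cm.
23/10 = 2.3 sts per cm; 54.61 × 2.3 = 125.60 sts.
Nearest multiple of 8 → 128.
7 inches = 17.78 cm; × 3 = 53.34 → 53 rows.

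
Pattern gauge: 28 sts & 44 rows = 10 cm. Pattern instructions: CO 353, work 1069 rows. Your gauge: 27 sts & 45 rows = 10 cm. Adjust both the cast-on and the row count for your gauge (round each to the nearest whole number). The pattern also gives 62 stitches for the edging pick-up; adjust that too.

Cast on 340 stitches; work 1093 rows; edging pick-up 60 stitches.

Stitches: 353 × 27/28 = 340.39 → 340.
Rows: 1069 × 45/44 = 1093.30 → 1093.
edging pick-up: 62 × 27/28 = 59.79 → 60.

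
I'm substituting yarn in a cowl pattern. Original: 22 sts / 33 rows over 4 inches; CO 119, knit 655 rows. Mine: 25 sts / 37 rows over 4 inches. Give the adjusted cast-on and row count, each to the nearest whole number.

Stitches: 119 × 25/22 = 135.23 → 135.
Rows: 655 × 37/33 = 734.39 → 734.

Cast on 135 stitches; work 734 rows.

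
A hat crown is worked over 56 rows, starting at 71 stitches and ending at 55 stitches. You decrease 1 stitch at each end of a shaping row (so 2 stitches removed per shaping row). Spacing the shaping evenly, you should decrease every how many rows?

Decrease every 7th row.

Stitches to remove: |55 − 71| = 16.
Shaping rows needed: 16 / 2 = 8.
56 rows / 8 = every 7 rows.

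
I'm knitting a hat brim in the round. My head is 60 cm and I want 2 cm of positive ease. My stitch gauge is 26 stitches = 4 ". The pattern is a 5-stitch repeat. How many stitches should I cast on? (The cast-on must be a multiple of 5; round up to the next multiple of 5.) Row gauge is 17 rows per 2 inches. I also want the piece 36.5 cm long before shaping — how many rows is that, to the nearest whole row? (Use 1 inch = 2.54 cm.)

Finished = 60 + 2 = 62 cm.
62 cm × 1/2.54 = 24.41 inches.
26/4 = 6.5 sts per in; 24.41 × 6.5 = 158.66 sts.
Next multiple of 5 → 160.
36.5 cm = 14.37 inches; × 8.5 = 122.15 → 122 rows.

Cast on 160 stitches; work 122 rows.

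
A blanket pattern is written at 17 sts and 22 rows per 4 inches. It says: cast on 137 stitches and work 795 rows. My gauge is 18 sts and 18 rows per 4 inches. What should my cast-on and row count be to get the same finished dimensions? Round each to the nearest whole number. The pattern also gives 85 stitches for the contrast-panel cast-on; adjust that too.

Cast on 145 stitches; work 650 rows; contrast-panel cast-on 90 stitches.

Stitches: 137 × 18/17 = 145.06 → 145.
Rows: 795 × 18/22 = 650.45 → 650.
contrast-panel cast-on: 85 × 18/17 = 90.00 → 90.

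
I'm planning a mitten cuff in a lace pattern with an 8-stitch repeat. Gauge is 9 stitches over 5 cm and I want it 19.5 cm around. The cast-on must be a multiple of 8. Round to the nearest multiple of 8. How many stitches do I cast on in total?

CO 32 sts.

9 / 5 = 1.8 sts per cm.
19.5 × 1.8 = 35.10 sts.
Nearest multiple of 8: 32.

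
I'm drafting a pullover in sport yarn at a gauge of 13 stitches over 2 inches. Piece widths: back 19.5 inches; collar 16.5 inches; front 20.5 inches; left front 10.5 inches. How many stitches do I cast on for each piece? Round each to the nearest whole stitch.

back 127; collar 107; front 133; left front 68.

Rate = 13/2 = 6.5 sts per in.
back: 19.5 × 6.5 = 126.75 → 127.
collar: 16.5 × 6.5 = 107.25 → 107.
front: 20.5 × 6.5 = 133.25 → 133.
left front: 10.5 × 6.5 = 68.25 → 68.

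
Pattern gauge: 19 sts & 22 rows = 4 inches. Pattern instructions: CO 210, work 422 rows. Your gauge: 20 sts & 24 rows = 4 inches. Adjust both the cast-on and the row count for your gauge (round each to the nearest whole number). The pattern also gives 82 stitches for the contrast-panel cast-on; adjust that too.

Stitches: 210 × 20/19 = 221.05 → 221.
Rows: 422 × 24/22 = 460.36 → 460.
contrast-panel cast-on: 82 × 20/19 = 86.32 → 86.

Cast on 221 stitches; work 460 rows; contrast-panel cast-on 86 stitches.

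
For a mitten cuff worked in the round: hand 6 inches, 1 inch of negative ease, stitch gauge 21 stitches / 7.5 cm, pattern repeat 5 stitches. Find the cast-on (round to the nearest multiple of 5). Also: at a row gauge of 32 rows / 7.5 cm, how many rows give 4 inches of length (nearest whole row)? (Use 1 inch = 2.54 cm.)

Cast on 35 stitches; work 43 rows.

Finished = 6 − 1 = 5 inches.
5 inches × 2.54 = 12.70 cm.
21/7.5 = 2.8 sts per cm; 12.70 × 2.8 = 35.56 sts.
Nearest multiple of 5 → 35.
4 inches = 10.16 cm; × 4.267 = 43.35 → 43 rows.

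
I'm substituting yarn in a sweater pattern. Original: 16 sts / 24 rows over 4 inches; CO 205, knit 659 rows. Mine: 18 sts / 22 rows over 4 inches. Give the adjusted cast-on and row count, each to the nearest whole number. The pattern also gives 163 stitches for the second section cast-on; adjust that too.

Stitches: 205 × 18/16 = 230.62 → 231.
Rows: 659 × 22/24 = 604.08 → 604.
second section cast-on: 163 × 18/16 = 183.38 → 183.

Cast on 231 stitches; work 604 rows; second section cast-on 183 stitches.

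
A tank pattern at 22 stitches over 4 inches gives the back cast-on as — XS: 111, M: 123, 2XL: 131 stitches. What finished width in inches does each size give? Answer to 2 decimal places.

22/4 = 5.5 sts per in.
XS: 111 / 5.5 = 20.182 → 20.18 in.
M: 123 / 5.5 = 22.364 → 22.36 in.
2XL: 131 / 5.5 = 23.818 → 23.82 in.

XS 20.18 inches; M 22.36 inches; 2XL 23.82 inches.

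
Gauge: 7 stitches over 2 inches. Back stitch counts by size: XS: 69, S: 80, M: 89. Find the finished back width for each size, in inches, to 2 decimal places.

XS 19.71 inches; S 22.86 inches; M 25.43 inches.

7/2 = 3.5 sts per in.
XS: 69 / 3.5 = 19.714 → 19.71 in.
S: 80 / 3.5 = 22.857 → 22.86 in.
M: 89 / 3.5 = 25.429 → 25.43 in.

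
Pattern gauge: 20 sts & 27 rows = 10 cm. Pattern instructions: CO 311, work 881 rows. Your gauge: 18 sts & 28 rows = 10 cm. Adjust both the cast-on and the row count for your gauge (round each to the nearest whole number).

Stitches: 311 × 18/20 = 279.90 → 280.
Rows: 881 × 28/27 = 913.63 → 914.

Cast on 280 stitches; work 914 rows.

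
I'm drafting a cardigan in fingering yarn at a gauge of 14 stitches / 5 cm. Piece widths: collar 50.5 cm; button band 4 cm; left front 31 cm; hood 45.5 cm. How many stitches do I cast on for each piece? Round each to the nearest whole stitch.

Rate = 14/5 = 2.8 sts per cm.
collar: 50.5 × 2.8 = 141.40 → 141.
button band: 4 × 2.8 = 11.20 → 11.
left front: 31 × 2.8 = 86.80 → 87.
hood: 45.5 × 2.8 = 127.40 → 127.

collar 141; button band 11; left front 87; hood 127.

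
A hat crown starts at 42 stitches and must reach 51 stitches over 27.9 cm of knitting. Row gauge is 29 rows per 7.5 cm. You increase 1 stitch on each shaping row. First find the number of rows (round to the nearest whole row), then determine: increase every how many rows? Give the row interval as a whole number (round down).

Rows = 27.9 × 3.867 = 107.9 → 108 rows.
Stitches to add: 9 → 9 shaping rows (at 1 st each).
108 / 9 = 12.00 → every 12 rows.

Increase every 12th row.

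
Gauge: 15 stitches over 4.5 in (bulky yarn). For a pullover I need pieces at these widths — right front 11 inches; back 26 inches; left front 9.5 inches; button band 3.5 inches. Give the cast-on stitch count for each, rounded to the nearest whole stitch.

Rate = 15/4.5 = 3.333 sts per in.
right front: 11 × 3.333 = 36.67 → 37.
back: 26 × 3.333 = 86.67 → 87.
left front: 9.5 × 3.333 = 31.67 → 32.
button band: 3.5 × 3.333 = 11.67 → 12.

right front 37; back 87; left front 32; button band 12.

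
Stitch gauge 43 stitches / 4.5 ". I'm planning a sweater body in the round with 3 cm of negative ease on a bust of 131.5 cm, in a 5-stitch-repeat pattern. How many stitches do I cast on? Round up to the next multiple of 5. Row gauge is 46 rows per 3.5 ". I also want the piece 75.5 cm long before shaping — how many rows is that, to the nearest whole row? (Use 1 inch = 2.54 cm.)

Cast on 485 stitches; work 391 rows.

Finished = 131.5 − 3 = 128.5 cm.
128.5 cm × 1/2.54 = 50.59 inches.
43/4.5 = 9.556 sts per in; 50.59 × 9.556 = 483.42 sts.
Next multiple of 5 → 485.
75.5 cm = 29.72 inches; × 13.143 = 390.66 → 391 rows.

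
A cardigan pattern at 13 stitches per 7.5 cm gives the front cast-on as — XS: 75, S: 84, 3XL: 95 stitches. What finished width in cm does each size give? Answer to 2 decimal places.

13/7.5 = 1.733 sts per cm.
XS: 75 / 1.733 = 43.269 → 43.27 cm.
S: 84 / 1.733 = 48.462 → 48.46 cm.
3XL: 95 / 1.733 = 54.808 → 54.81 cm.

XS 43.27 cm; S 48.46 cm; 3XL 54.81 cm.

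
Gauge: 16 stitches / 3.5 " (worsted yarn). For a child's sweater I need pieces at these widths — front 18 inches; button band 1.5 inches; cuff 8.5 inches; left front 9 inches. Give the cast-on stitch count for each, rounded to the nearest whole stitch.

Rate = 16/3.5 = 4.571 sts per in.
front: 18 × 4.571 = 82.29 → 82.
button band: 1.5 × 4.571 = 6.86 → 7.
cuff: 8.5 × 4.571 = 38.86 → 39.
left front: 9 × 4.571 = 41.14 → 41.

front 82; button band 7; cuff 39; left front 41.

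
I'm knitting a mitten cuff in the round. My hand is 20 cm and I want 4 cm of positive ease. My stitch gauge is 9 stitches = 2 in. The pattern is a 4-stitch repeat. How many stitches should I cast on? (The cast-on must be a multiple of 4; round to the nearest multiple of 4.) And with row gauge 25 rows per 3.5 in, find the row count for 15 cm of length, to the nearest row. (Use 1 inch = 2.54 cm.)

Cast on 44 stitches; work 42 rows.

Finished = 20 + 4 = 24 cm.
24 cm × 1/2.54 = 9.45 inches.
9/2 = 4.5 sts per in; 9.45 × 4.5 = 42.52 sts.
Nearest multiple of 4 → 44.
15 cm = 5.91 inches; × 7.143 = 42.18 → 42 rows.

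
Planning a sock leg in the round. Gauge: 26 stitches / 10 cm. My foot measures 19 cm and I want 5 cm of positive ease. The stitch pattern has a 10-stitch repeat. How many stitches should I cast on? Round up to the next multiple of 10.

Finished = 19 + 5 = 24 cm.
26 / 10 = 2.6 sts/cm.
24 × 2.6 = 62.40 sts.
Next multiple of 10: 70.

CO 70 sts.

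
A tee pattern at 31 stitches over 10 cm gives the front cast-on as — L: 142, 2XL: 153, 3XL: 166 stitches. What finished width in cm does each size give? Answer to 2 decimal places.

31/10 = 3.1 sts per cm.
L: 142 / 3.1 = 45.806 → 45.81 cm.
2XL: 153 / 3.1 = 49.355 → 49.35 cm.
3XL: 166 / 3.1 = 53.548 → 53.55 cm.

L 45.81 cm; 2XL 49.35 cm; 3XL 53.55 cm.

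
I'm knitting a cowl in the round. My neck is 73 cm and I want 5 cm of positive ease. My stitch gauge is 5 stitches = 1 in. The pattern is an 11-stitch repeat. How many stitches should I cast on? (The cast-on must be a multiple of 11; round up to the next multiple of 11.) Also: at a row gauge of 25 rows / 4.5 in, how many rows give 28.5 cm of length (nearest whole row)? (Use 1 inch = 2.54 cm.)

Finished = 73 + 5 = 78 cm.
78 cm × 1/2.54 = 30.71 inches.
5/1 = 5 sts per in; 30.71 × 5 = 153.54 sts.
Next multiple of 11 → 154.
28.5 cm = 11.22 inches; × 5.556 = 62.34 → 62 rows.

Cast on 154 stitches; work 62 rows.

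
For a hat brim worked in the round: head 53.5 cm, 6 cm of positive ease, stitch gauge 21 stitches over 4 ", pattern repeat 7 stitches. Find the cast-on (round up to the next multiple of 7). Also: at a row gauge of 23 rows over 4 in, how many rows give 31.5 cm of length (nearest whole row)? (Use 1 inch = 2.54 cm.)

Cast on 126 stitches; work 71 rows.

Finished = 53.5 + 6 = 59.5 cm.
59.5 cm × 1/2.54 = 23.43 inches.
21/4 = 5.25 sts per in; 23.43 × 5.25 = 122.98 sts.
Next multiple of 7 → 126.
31.5 cm = 12.40 inches; × 5.75 = 71.31 → 71 rows.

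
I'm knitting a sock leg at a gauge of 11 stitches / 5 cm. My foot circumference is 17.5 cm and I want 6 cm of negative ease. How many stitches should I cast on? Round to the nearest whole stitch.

Finished = 17.5 − 6 = 11.5 cm.
11 / 5 = 2.2 sts per cm.
11.50 × 2.2 = 25.30 sts.
→ 25 sts.

Cast on 25 stitches.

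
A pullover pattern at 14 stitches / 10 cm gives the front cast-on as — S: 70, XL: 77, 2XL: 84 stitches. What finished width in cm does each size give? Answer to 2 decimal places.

S 50.00 cm; XL 55.00 cm; 2XL 60.00 cm.

14/10 = 1.4 sts per cm.
S: 70 / 1.4 = 50.000 → 50.00 cm.
XL: 77 / 1.4 = 55.000 → 55.00 cm.
2XL: 84 / 1.4 = 60.000 → 60.00 cm.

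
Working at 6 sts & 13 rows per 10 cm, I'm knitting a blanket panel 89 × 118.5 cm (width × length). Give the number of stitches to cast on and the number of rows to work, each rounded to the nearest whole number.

Stitch gauge = 6/10 = 0.6 sts/cm; 89 × 0.6 = 53.40 → 53 sts.
Row gauge = 13/10 = 1.3 rows/cm; 118.5 × 1.3 = 154.05 → 154 rows.

Cast on 53 stitches and work 154 rows.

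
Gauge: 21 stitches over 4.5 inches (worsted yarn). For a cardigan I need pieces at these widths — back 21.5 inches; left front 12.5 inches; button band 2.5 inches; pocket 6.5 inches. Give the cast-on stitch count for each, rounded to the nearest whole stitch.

Rate = 21/4.5 = 4.667 sts per in.
back: 21.5 × 4.667 = 100.33 → 100.
left front: 12.5 × 4.667 = 58.33 → 58.
button band: 2.5 × 4.667 = 11.67 → 12.
pocket: 6.5 × 4.667 = 30.33 → 30.

back 100; left front 58; button band 12; pocket 30.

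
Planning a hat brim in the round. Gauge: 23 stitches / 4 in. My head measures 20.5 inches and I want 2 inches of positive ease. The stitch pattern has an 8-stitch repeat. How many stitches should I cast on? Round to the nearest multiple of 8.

128 stitches.

Finished = 20.5 + 2 = 22.5 inches.
23 / 4 = 5.75 sts/in.
22.5 × 5.75 = 129.38 sts.
Nearest multiple of 8: 128.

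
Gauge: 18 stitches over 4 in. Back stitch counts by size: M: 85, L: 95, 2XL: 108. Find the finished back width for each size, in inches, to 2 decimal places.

18/4 = 4.5 sts per in.
M: 85 / 4.5 = 18.889 → 18.89 in.
L: 95 / 4.5 = 21.111 → 21.11 in.
2XL: 108 / 4.5 = 24.000 → 24.00 in.

M 18.89 inches; L 21.11 inches; 2XL 24.00 inches.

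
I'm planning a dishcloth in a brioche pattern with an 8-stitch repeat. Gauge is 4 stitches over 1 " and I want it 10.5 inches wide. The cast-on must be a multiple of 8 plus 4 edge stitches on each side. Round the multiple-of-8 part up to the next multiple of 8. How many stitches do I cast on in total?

4 / 1 = 4 sts per inch.
10.5 × 4 = 42.00 sts.
Less 8 edge sts → 34.00 for the repeat.
Next multiple of 8: 40.
Add back 8 edge sts → 48.

Cast on 48 stitches.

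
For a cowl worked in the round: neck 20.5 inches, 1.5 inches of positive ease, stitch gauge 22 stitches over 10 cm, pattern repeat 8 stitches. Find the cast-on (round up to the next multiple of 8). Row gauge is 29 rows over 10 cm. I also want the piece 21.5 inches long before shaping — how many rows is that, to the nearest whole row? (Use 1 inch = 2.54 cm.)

Cast on 128 stitches; work 158 rows.

Finished = 20.5 + 1.5 = 22 inches.
22 inches × 2.54 = 55.88 cm.
22/10 = 2.2 sts per cm; 55.88 × 2.2 = 122.94 sts.
Next multiple of 8 → 128.
21.5 inches = 54.61 cm; × 2.9 = 158.37 → 158 rows.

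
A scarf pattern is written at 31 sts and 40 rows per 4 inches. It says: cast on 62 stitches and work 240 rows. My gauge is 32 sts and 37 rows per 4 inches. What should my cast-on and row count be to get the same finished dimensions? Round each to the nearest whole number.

Stitches: 62 × 32/31 = 64.00 → 64.
Rows: 240 × 37/40 = 222.00 → 222.

Cast on 64 stitches; work 222 rows.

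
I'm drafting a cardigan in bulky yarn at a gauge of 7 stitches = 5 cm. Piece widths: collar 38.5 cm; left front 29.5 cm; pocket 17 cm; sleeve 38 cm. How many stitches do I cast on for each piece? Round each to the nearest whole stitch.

collar 54; left front 41; pocket 24; sleeve 53.

Rate = 7/5 = 1.4 sts per cm.
collar: 38.5 × 1.4 = 53.90 → 54.
left front: 29.5 × 1.4 = 41.30 → 41.
pocket: 17 × 1.4 = 23.80 → 24.
sleeve: 38 × 1.4 = 53.20 → 53.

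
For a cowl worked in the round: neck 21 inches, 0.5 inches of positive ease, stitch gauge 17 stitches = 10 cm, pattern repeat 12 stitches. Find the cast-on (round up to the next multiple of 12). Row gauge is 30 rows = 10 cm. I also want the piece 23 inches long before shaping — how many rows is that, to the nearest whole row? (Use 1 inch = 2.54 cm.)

Finished = 21 + 0.5 = 21.5 inches.
21.5 inches × 2.54 = 54.61 cm.
17/10 = 1.7 sts per cm; 54.61 × 1.7 = 92.84 sts.
Next multiple of 12 → 96.
23 inches = 58.42 cm; × 3 = 175.26 → 175 rows.

Cast on 96 stitches; work 175 rows.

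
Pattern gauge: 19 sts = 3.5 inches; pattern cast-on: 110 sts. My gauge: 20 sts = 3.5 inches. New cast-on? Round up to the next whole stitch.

Cast on 116 stitches.

Scale factor = 20 / 19 = 1.053.
110 × 20 / 19 = 115.79 sts.
→ 116 sts.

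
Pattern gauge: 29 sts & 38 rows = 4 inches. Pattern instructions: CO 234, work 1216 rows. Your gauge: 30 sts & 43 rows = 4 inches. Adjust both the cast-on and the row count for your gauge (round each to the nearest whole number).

Stitches: 234 × 30/29 = 242.07 → 242.
Rows: 1216 × 43/38 = 1376.00 → 1376.

Cast on 242 stitches; work 1376 rows.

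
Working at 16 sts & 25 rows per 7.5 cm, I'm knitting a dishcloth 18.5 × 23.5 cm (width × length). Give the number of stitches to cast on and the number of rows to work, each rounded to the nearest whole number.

Cast on 39 stitches and work 78 rows.

Stitch gauge = 16/7.5 = 2.133 sts/cm; 18.5 × 2.133 = 39.47 → 39 sts.
Row gauge = 25/7.5 = 3.333 rows/cm; 23.5 × 3.333 = 78.33 → 78 rows.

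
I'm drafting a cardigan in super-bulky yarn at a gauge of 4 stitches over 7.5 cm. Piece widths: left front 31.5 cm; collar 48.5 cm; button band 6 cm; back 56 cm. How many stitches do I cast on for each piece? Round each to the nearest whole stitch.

Rate = 4/7.5 = 0.533 sts per cm.
left front: 31.5 × 0.533 = 16.80 → 17.
collar: 48.5 × 0.533 = 25.87 → 26.
button band: 6 × 0.533 = 3.20 → 3.
back: 56 × 0.533 = 29.87 → 30.

left front 17; collar 26; button band 3; back 30.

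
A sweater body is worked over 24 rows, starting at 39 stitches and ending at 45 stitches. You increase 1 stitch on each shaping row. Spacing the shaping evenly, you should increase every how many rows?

Increase every 4th row.

Stitches to add: |45 − 39| = 6.
Shaping rows needed: 6 / 1 = 6.
24 rows / 6 = every 4 rows.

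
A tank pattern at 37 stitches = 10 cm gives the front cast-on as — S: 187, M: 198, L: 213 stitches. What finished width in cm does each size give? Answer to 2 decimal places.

S 50.54 cm; M 53.51 cm; L 57.57 cm.

37/10 = 3.7 sts per cm.
S: 187 / 3.7 = 50.541 → 50.54 cm.
M: 198 / 3.7 = 53.514 → 53.51 cm.
L: 213 / 3.7 = 57.568 → 57.57 cm.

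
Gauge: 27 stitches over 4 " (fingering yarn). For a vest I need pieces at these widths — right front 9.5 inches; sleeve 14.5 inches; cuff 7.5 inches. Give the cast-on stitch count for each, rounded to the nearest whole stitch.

Rate = 27/4 = 6.75 sts per in.
right front: 9.5 × 6.75 = 64.12 → 64.
sleeve: 14.5 × 6.75 = 97.88 → 98.
cuff: 7.5 × 6.75 = 50.62 → 51.

right front 64; sleeve 98; cuff 51.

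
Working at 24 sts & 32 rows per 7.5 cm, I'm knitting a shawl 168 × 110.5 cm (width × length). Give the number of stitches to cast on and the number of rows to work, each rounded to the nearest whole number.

Cast on 538 stitches and work 471 rows.

Stitch gauge = 24/7.5 = 3.2 sts/cm; 168 × 3.2 = 537.60 → 538 sts.
Row gauge = 32/7.5 = 4.267 rows/cm; 110.5 × 4.267 = 471.47 → 471 rows.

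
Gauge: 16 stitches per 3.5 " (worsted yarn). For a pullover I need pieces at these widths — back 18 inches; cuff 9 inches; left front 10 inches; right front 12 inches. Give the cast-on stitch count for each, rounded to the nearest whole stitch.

back 82; cuff 41; left front 46; right front 55.

Rate = 16/3.5 = 4.571 sts per in.
back: 18 × 4.571 = 82.29 → 82.
cuff: 9 × 4.571 = 41.14 → 41.
left front: 10 × 4.571 = 45.71 → 46.
right front: 12 × 4.571 = 54.86 → 55.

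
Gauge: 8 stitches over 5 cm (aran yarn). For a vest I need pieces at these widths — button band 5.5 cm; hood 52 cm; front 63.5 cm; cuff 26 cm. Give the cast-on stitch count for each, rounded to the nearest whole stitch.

button band 9; hood 83; front 102; cuff 42.

Rate = 8/5 = 1.6 sts per cm.
button band: 5.5 × 1.6 = 8.80 → 9.
hood: 52 × 1.6 = 83.20 → 83.
front: 63.5 × 1.6 = 101.60 → 102.
cuff: 26 × 1.6 = 41.60 → 42.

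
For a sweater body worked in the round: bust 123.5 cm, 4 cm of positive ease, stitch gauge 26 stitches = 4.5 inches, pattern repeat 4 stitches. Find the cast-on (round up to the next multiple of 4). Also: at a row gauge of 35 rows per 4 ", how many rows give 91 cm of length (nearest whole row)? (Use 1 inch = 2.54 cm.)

Finished = 123.5 + 4 = 127.5 cm.
127.5 cm × 1/2.54 = 50.20 inches.
26/4.5 = 5.778 sts per in; 50.20 × 5.778 = 290.03 sts.
Next multiple of 4 → 292.
91 cm = 35.83 inches; × 8.75 = 313.48 → 313 rows.

Cast on 292 stitches; work 313 rows.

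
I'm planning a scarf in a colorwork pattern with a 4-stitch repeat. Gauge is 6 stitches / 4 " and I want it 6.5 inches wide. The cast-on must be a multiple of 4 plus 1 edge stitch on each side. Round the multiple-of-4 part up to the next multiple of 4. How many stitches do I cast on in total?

6 / 4 = 1.5 sts per inch.
6.5 × 1.5 = 9.75 sts.
Less 2 edge sts → 7.75 for the repeat.
Next multiple of 4: 8.
Add back 2 edge sts → 10.

Cast on 10 stitches.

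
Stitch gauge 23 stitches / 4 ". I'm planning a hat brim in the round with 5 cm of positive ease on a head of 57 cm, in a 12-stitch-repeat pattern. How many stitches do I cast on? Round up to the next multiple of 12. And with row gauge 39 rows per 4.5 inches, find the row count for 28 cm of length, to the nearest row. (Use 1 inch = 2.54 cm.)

Finished = 57 + 5 = 62 cm.
62 cm × 1/2.54 = 24.41 inches.
23/4 = 5.75 sts per in; 24.41 × 5.75 = 140.35 sts.
Next multiple of 12 → 144.
28 cm = 11.02 inches; × 8.667 = 95.54 → 96 rows.

Cast on 144 stitches; work 96 rows.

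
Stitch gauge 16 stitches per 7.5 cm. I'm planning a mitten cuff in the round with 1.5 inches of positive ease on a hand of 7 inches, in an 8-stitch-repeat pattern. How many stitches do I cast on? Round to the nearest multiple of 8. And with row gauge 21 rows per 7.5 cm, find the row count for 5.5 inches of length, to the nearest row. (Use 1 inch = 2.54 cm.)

Cast on 48 stitches; work 39 rows.

Finished = 7 + 1.5 = 8.5 inches.
8.5 inches × 2.54 = 21.59 cm.
16/7.5 = 2.133 sts per cm; 21.59 × 2.133 = 46.06 sts.
Nearest multiple of 8 → 48.
5.5 inches = 13.97 cm; × 2.8 = 39.12 → 39 rows.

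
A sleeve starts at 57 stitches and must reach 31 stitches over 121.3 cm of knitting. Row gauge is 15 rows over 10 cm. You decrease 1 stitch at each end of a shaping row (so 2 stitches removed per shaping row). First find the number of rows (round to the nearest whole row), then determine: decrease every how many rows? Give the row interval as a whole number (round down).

Decrease every 14th row.

Rows = 121.3 × 1.5 = 181.9 → 182 rows.
Stitches to remove: 26 → 13 shaping rows (at 2 st each).
182 / 13 = 14.00 → every 14 rows.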